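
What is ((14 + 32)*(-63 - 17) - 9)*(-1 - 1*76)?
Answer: 284053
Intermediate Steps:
((14 + 32)*(-63 - 17) - 9)*(-1 - 1*76) = (46*(-80) - 9)*(-1 - 76) = (-3680 - 9)*(-77) = -3689*(-77) = 284053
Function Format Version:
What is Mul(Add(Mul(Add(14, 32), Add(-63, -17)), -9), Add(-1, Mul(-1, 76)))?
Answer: 284053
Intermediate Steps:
Mul(Add(Mul(Add(14, 32), Add(-63, -17)), -9), Add(-1, Mul(-1, 76))) = Mul(Add(Mul(46, -80), -9), Add(-1, -76)) = Mul(Add(-3680, -9), -77) = Mul(-3689, -77) = 284053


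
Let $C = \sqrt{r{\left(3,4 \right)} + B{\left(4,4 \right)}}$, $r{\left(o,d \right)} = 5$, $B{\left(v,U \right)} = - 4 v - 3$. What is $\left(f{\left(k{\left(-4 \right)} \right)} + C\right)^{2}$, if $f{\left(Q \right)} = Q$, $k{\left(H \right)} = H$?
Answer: $\left(4 - i \sqrt{14}\right)^{2} \approx 2.0 - 29.933 i$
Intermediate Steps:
$B{\left(v,U \right)} = -3 - 4 v$
$C = i \sqrt{14}$ ($C = \sqrt{5 - 19} = \sqrt{-14} = i \sqrt{14} \approx 3.7417 i$)
$\left(f{\left(k{\left(-4 \right)} \right)} + C\right)^{2} = \left(-4 + i \sqrt{14}\right)^{2}$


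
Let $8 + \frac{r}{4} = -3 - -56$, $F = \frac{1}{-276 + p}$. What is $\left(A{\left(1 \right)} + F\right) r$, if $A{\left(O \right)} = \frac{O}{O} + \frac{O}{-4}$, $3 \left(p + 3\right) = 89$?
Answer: $\frac{25110}{187} \approx 134.28$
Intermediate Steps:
$p = \frac{80}{3}$ ($p = -3 + \frac{1}{3} \cdot 89 = -3 + \frac{89}{3} = \frac{80}{3} \approx 26.667$)
$F = - \frac{3}{748}$ ($F = \frac{1}{-276 + \frac{80}{3}} = \frac{1}{- \frac{748}{3}} = - \frac{3}{748} \approx -0.0040107$)
$A{\left(O \right)} = 1 - \frac{O}{4}$ ($A{\left(O \right)} = 1 + O \left(- \frac{1}{4}\right) = 1 - \frac{O}{4}$)
$r = 180$ ($r = -32 + 4 \left(-3 - -56\right) = -32 + 4 \left(-3 + 56\right) = -32 + 4 \cdot 53 = -32 + 212 = 180$)
$\left(A{\left(1 \right)} + F\right) r = \left(\left(1 - \frac{1}{4}\right) - \frac{3}{748}\right) 180 = \left(\frac{3}{4} - \frac{3}{748}\right) 180 = \frac{279}{374} \cdot 180 = \frac{25110}{187}$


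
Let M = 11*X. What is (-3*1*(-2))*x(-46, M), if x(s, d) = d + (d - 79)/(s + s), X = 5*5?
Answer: 37656/23 ≈ 1637.2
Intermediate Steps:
X = 25
M = 275 (M = 11*25 = 275)
x(s, d) = d + (-79 + d)/(2*s) (x(s, d) = d + (-79 + d)/((2*s)) = d + (-79 + d)*(1/(2*s)) = d + (-79 + d)/(2*s))
(-3*1*(-2))*x(-46, M) = (-3*1*(-2))*((½)*(-79 + 275 + 2*275*(-46))/(-46)) = (-3*(-2))*((½)*(-1/46)*(-79 + 275 - 25300)) = 6*((½)*(-1/46)*(-25104)) = 6*(6276/23) = 37656/23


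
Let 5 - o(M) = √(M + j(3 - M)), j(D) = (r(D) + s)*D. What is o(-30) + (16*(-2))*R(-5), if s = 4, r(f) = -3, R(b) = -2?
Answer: 69 - √3 ≈ 67.268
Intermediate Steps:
j(D) = D (j(D) = (-3 + 4)*D = 1*D = D)
o(M) = 5 - √3 (o(M) = 5 - √(M + (3 - M)) = 5 - √3)
o(-30) + (16*(-2))*R(-5) = (5 - √3) + (16*(-2))*(-2) = (5 - √3) - 32*(-2) = (5 - √3) + 64 = 69 - √3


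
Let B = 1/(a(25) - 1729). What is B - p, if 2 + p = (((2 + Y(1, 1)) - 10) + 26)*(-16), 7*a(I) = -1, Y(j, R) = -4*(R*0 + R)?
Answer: 2735497/12104 ≈ 226.00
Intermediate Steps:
Y(j, R) = -4*R (Y(j, R) = -4*(0 + R) = -4*R)
a(I) = -1/7 (a(I) = (1/7)*(-1) = -1/7)
B = -7/12104 (B = 1/(-1/7 - 1729) = 1/(-12104/7) = -7/12104 ≈ -0.00057832)
p = -226 (p = -2 + (((2 - 4*1) - 10) + 26)*(-16) = -2 + (((2 - 4) - 10) + 26)*(-16) = -2 + ((-2 - 10) + 26)*(-16) = -2 + (-12 + 26)*(-16) = -2 + 14*(-16) = -2 - 224 = -226)
B - p = -7/12104 - 1*(-226) = -7/12104 + 226 = 2735497/12104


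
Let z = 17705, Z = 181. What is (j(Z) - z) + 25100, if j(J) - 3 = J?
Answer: 7579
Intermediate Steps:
j(J) = 3 + J
(j(Z) - z) + 25100 = ((3 + 181) - 1*17705) + 25100 = (184 - 17705) + 25100 = -17521 + 25100 = 7579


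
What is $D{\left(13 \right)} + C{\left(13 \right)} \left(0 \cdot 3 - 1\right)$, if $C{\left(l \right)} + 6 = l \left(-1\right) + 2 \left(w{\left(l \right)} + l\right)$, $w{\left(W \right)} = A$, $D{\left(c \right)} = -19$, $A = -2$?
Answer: $-22$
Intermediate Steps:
$w{\left(W \right)} = -2$
$C{\left(l \right)} = -10 + l$ ($C{\left(l \right)} = -6 + \left(l \left(-1\right) + 2 \left(-2 + l\right)\right) = -6 + \left(- l + \left(-4 + 2 l\right)\right) = -6 + \left(-4 + l\right) = -10 + l$)
$D{\left(13 \right)} + C{\left(13 \right)} \left(0 \cdot 3 - 1\right) = -19 + \left(-10 + 13\right) \left(0 \cdot 3 - 1\right) = -19 + 3 \left(0 - 1\right) = -19 + 3 \left(-1\right) = -19 - 3 = -22$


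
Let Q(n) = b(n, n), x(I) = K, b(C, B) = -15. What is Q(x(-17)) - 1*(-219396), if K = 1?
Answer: 219381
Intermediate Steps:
x(I) = 1
Q(n) = -15
Q(x(-17)) - 1*(-219396) = -15 - 1*(-219396) = -15 + 219396 = 219381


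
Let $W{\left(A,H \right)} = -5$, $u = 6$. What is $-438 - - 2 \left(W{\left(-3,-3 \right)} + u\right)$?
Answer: $-436$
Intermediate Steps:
$-438 - - 2 \left(W{\left(-3,-3 \right)} + u\right) = -438 - - 2 \left(-5 + 6\right) = -438 - \left(-2\right) 1 = -438 - -2 = -438 + 2 = -436$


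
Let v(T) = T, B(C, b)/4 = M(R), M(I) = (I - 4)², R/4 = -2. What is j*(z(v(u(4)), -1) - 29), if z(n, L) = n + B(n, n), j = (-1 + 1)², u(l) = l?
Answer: 0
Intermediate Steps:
R = -8 (R = 4*(-2) = -8)
M(I) = (-4 + I)²
B(C, b) = 576 (B(C, b) = 4*(-4 - 8)² = 4*(-12)² = 4*144 = 576)
j = 0 (j = 0² = 0)
z(n, L) = 576 + n (z(n, L) = n + 576 = 576 + n)
j*(z(v(u(4)), -1) - 29) = 0*((576 + 4) - 29) = 0*(580 - 29) = 0*551 = 0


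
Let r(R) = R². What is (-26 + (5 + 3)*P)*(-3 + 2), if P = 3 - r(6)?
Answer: 290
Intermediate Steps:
P = -33 (P = 3 - 1*6² = 3 - 1*36 = 3 - 36 = -33)
(-26 + (5 + 3)*P)*(-3 + 2) = (-26 + (5 + 3)*(-33))*(-3 + 2) = (-26 + 8*(-33))*(-1) = (-26 - 264)*(-1) = -290*(-1) = 290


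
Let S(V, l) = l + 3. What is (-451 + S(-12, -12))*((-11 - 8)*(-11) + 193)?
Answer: -184920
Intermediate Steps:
S(V, l) = 3 + l
(-451 + S(-12, -12))*((-11 - 8)*(-11) + 193) = (-451 + (3 - 12))*((-11 - 8)*(-11) + 193) = (-451 - 9)*(-19*(-11) + 193) = -460*(209 + 193) = -460*402 = -184920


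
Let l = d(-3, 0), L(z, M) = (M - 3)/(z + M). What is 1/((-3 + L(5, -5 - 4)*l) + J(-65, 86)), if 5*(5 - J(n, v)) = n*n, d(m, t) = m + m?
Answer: -1/861 ≈ -0.0011614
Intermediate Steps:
d(m, t) = 2*m
L(z, M) = (-3 + M)/(M + z)
l = -6 (l = 2*(-3) = -6)
J(n, v) = 5 - n²/5 (J(n, v) = 5 - n*n/5 = 5 - n²/5)
1/((-3 + L(5, -5 - 4)*l) + J(-65, 86)) = 1/((-3 + ((-3 + (-5 - 4))/((-5 - 4) + 5))*(-6)) + (5 - ⅕*(-65)²)) = 1/((-3 + ((-3 - 9)/(-9 + 5))*(-6)) + (5 - ⅕*4225)) = 1/((-3 + (-12/(-4))*(-6)) + (5 - 845)) = 1/((-3 - ¼*(-12)*(-6)) - 840) = 1/((-3 + 3*(-6)) - 840) = 1/((-3 - 18) - 840) = 1/(-21 - 840) = 1/(-861) = -1/861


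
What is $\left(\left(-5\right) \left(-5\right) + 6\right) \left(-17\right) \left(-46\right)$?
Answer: $24242$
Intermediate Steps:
$\left(\left(-5\right) \left(-5\right) + 6\right) \left(-17\right) \left(-46\right) = \left(25 + 6\right) \left(-17\right) \left(-46\right) = 31 \left(-17\right) \left(-46\right) = \left(-527\right) \left(-46\right) = 24242$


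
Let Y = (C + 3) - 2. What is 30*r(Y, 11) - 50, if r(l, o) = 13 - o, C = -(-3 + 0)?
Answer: 10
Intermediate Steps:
C = 3 (C = -1*(-3) = 3)
Y = 4 (Y = (3 + 3) - 2 = 6 - 2 = 4)
30*r(Y, 11) - 50 = 30*(13 - 1*11) - 50 = 30*(13 - 11) - 50 = 30*2 - 50 = 60 - 50 = 10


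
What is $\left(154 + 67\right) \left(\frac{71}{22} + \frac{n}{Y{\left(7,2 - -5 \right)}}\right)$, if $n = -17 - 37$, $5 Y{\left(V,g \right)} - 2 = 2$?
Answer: $- \frac{156247}{11} \approx -14204.0$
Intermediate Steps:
$Y{\left(V,g \right)} = \frac{4}{5}$ ($Y{\left(V,g \right)} = \frac{2}{5} + \frac{1}{5} \cdot 2 = \frac{2}{5} + \frac{2}{5} = \frac{4}{5}$)
$n = -54$
$\left(154 + 67\right) \left(\frac{71}{22} + \frac{n}{Y{\left(7,2 - -5 \right)}}\right) = \left(154 + 67\right) \left(\frac{71}{22} - \frac{54}{\frac{4}{5}}\right) = 221 \left(71 \cdot \frac{1}{22} - \frac{135}{2}\right) = 221 \left(\frac{71}{22} - \frac{135}{2}\right) = 221 \left(- \frac{707}{11}\right) = - \frac{156247}{11}$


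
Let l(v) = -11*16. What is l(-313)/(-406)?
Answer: 88/203 ≈ 0.43350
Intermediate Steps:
l(v) = -176
l(-313)/(-406) = -176/(-406) = -176*(-1/406) = 88/203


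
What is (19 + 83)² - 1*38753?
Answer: -28349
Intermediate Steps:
(19 + 83)² - 1*38753 = 102² - 38753 = 10404 - 38753 = -28349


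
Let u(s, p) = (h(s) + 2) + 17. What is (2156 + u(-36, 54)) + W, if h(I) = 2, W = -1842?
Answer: 335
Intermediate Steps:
u(s, p) = 21 (u(s, p) = (2 + 2) + 17 = 4 + 17 = 21)
(2156 + u(-36, 54)) + W = (2156 + 21) - 1842 = 2177 - 1842 = 335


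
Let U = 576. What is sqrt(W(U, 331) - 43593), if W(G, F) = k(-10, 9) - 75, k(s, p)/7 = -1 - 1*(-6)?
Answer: I*sqrt(43633) ≈ 208.89*I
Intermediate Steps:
k(s, p) = 35 (k(s, p) = 7*(-1 - 1*(-6)) = 7*(-1 + 6) = 7*5 = 35)
W(G, F) = -40 (W(G, F) = 35 - 75 = -40)
sqrt(W(U, 331) - 43593) = sqrt(-40 - 43593) = sqrt(-43633) = I*sqrt(43633)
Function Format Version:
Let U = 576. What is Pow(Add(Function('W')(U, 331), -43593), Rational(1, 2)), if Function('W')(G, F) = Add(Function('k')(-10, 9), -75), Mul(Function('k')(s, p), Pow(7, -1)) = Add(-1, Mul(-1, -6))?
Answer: Mul(I, Pow(43633, Rational(1, 2))) ≈ Mul(208.89, I)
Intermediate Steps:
Function('k')(s, p) = 35 (Function('k')(s, p) = Mul(7, Add(-1, Mul(-1, -6))) = Mul(7, Add(-1, 6)) = Mul(7, 5) = 35)
Function('W')(G, F) = -40 (Function('W')(G, F) = Add(35, -75) = -40)
Pow(Add(Function('W')(U, 331), -43593), Rational(1, 2)) = Pow(Add(-40, -43593), Rational(1, 2)) = Pow(-43633, Rational(1, 2)) = Mul(I, Pow(43633, Rational(1, 2)))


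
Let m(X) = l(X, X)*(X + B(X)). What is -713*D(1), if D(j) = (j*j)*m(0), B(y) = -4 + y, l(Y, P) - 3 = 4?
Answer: 19964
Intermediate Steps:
l(Y, P) = 7 (l(Y, P) = 3 + 4 = 7)
m(X) = -28 + 14*X (m(X) = 7*(X + (-4 + X)) = 7*(-4 + 2*X) = -28 + 14*X)
D(j) = -28*j² (D(j) = (j*j)*(-28 + 14*0) = j²*(-28 + 0) = j²*(-28) = -28*j²)
-713*D(1) = -(-19964)*1² = -(-19964) = -713*(-28) = 19964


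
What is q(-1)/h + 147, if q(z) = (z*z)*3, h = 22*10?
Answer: 32343/220 ≈ 147.01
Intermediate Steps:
h = 220
q(z) = 3*z² (q(z) = z²*3 = 3*z²)
q(-1)/h + 147 = (3*(-1)²)/220 + 147 = (3*1)/220 + 147 = (1/220)*3 + 147 = 3/220 + 147 = 32343/220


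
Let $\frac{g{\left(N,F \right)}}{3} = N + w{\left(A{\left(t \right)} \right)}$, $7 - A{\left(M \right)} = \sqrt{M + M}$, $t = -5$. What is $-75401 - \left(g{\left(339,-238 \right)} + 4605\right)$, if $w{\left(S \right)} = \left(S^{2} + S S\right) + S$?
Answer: $-81278 + 87 i \sqrt{10} \approx -81278.0 + 275.12 i$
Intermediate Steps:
$A{\left(M \right)} = 7 - \sqrt{2} \sqrt{M}$ ($A{\left(M \right)} = 7 - \sqrt{M + M} = 7 - \sqrt{2 M} = 7 - \sqrt{2} \sqrt{M}$)
$w{\left(S \right)} = S + 2 S^{2}$ ($w{\left(S \right)} = \left(S^{2} + S^{2}\right) + S = 2 S^{2} + S = S + 2 S^{2}$)
$g{\left(N,F \right)} = 3 N + 3 \left(7 - i \sqrt{10}\right) \left(15 - 2 i \sqrt{10}\right)$ ($g{\left(N,F \right)} = 3 \left(N + \left(7 - \sqrt{2} \sqrt{-5}\right) \left(1 + 2 \left(7 - \sqrt{2} \sqrt{-5}\right)\right)\right) = 3 \left(N + \left(7 - \sqrt{2} i \sqrt{5}\right) \left(1 + 2 \left(7 - \sqrt{2} i \sqrt{5}\right)\right)\right) = 3 \left(N + \left(7 - i \sqrt{10}\right) \left(1 + 2 \left(7 - i \sqrt{10}\right)\right)\right) = 3 \left(N + \left(7 - i \sqrt{10}\right) \left(1 + \left(14 - 2 i \sqrt{10}\right)\right)\right) = 3 \left(N + \left(7 - i \sqrt{10}\right) \left(15 - 2 i \sqrt{10}\right)\right) = 3 N + 3 \left(7 - i \sqrt{10}\right) \left(15 - 2 i \sqrt{10}\right)$)
$-75401 - \left(g{\left(339,-238 \right)} + 4605\right) = -75401 - \left(\left(255 + 3 \cdot 339 - 87 i \sqrt{10}\right) + 4605\right) = -75401 - \left(\left(255 + 1017 - 87 i \sqrt{10}\right) + 4605\right) = -75401 - \left(\left(1272 - 87 i \sqrt{10}\right) + 4605\right) = -75401 - \left(5877 - 87 i \sqrt{10}\right) = -81278 + 87 i \sqrt{10}$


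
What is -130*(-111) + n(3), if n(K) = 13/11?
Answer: 158743/11 ≈ 14431.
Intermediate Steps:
n(K) = 13/11 (n(K) = 13*(1/11) = 13/11)
-130*(-111) + n(3) = -130*(-111) + 13/11 = 14430 + 13/11 = 158743/11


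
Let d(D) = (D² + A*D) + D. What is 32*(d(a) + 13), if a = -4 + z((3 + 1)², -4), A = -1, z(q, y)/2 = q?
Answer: 25504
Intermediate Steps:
z(q, y) = 2*q
a = 28 (a = -4 + 2*(3 + 1)² = -4 + 2*4² = -4 + 2*16 = -4 + 32 = 28)
d(D) = D² (d(D) = (D² - D) + D = D²)
32*(d(a) + 13) = 32*(28² + 13) = 32*(784 + 13) = 32*797 = 25504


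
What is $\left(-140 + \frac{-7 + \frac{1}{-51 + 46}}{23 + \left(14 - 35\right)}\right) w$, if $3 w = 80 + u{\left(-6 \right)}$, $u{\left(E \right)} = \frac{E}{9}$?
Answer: $- \frac{170884}{45} \approx -3797.4$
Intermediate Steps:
$u{\left(E \right)} = \frac{E}{9}$ ($u{\left(E \right)} = E \frac{1}{9} = \frac{E}{9}$)
$w = \frac{238}{9}$ ($w = \frac{80 + \frac{1}{9} \left(-6\right)}{3} = \frac{80 - \frac{2}{3}}{3} = \frac{1}{3} \cdot \frac{238}{3} = \frac{238}{9} \approx 26.444$)
$\left(-140 + \frac{-7 + \frac{1}{-51 + 46}}{23 + \left(14 - 35\right)}\right) w = \left(-140 + \frac{-7 + \frac{1}{-51 + 46}}{23 + \left(14 - 35\right)}\right) \frac{238}{9} = \left(-140 + \frac{-7 + \frac{1}{-5}}{23 - 21}\right) \frac{238}{9} = \left(-140 + \frac{-7 - \frac{1}{5}}{2}\right) \frac{238}{9} = \left(-140 - \frac{18}{5}\right) \frac{238}{9} = \left(- \frac{718}{5}\right) \frac{238}{9} = - \frac{170884}{45}$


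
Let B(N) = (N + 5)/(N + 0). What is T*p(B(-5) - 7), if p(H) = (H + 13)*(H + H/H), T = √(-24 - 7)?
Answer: -36*I*√31 ≈ -200.44*I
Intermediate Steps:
B(N) = (5 + N)/N
T = I*√31 (T = √(-31) = I*√31 ≈ 5.5678*I)
p(H) = (1 + H)*(13 + H) (p(H) = (13 + H)*(H + 1) = (13 + H)*(1 + H) = (1 + H)*(13 + H))
T*p(B(-5) - 7) = (I*√31)*(13 + ((5 - 5)/(-5) - 7)² + 14*((5 - 5)/(-5) - 7)) = (I*√31)*(13 + (-⅕*0 - 7)² + 14*(-⅕*0 - 7)) = (I*√31)*(13 + (0 - 7)² + 14*(0 - 7)) = (I*√31)*(13 + (-7)² + 14*(-7)) = (I*√31)*(13 + 49 - 98) = (I*√31)*(-36) = -36*I*√31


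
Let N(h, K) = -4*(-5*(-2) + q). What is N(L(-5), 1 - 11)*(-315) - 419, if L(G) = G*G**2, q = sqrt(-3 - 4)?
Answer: 12181 + 1260*I*sqrt(7) ≈ 12181.0 + 3333.6*I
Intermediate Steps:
q = I*sqrt(7) (q = sqrt(-7) = I*sqrt(7) ≈ 2.6458*I)
L(G) = G**3
N(h, K) = -40 - 4*I*sqrt(7) (N(h, K) = -4*(-5*(-2) + I*sqrt(7)) = -4*(10 + I*sqrt(7)) = -40 - 4*I*sqrt(7))
N(L(-5), 1 - 11)*(-315) - 419 = (-40 - 4*I*sqrt(7))*(-315) - 419 = (12600 + 1260*I*sqrt(7)) - 419 = 12181 + 1260*I*sqrt(7)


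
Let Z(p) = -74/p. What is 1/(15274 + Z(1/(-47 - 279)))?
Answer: 1/39398 ≈ 2.5382e-5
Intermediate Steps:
1/(15274 + Z(1/(-47 - 279))) = 1/(15274 - 74/(1/(-47 - 279))) = 1/(15274 - 74/(1/(-326))) = 1/(15274 - 74/(-1/326)) = 1/(15274 - 74*(-326)) = 1/(15274 + 24124) = 1/39398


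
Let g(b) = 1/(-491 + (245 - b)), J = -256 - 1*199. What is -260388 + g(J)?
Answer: -54421091/209 ≈ -2.6039e+5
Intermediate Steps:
J = -455 (J = -256 - 199 = -455)
g(b) = 1/(-246 - b)
-260388 + g(J) = -260388 - 1/(246 - 455) = -260388 - 1/(-209) = -260388 - 1*(-1/209) = -260388 + 1/209 = -54421091/209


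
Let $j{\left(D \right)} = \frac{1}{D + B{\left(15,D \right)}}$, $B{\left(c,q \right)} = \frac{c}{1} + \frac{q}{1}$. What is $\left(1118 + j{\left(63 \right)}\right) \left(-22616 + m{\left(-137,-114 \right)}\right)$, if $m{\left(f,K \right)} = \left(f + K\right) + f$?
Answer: $- \frac{1208775852}{47} \approx -2.5719 \cdot 10^{7}$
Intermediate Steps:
$m{\left(f,K \right)} = K + 2 f$ ($m{\left(f,K \right)} = \left(K + f\right) + f = K + 2 f$)
$B{\left(c,q \right)} = c + q$ ($B{\left(c,q \right)} = c 1 + q 1 = c + q$)
$j{\left(D \right)} = \frac{1}{15 + 2 D}$ ($j{\left(D \right)} = \frac{1}{D + \left(15 + D\right)} = \frac{1}{15 + 2 D}$)
$\left(1118 + j{\left(63 \right)}\right) \left(-22616 + m{\left(-137,-114 \right)}\right) = \left(1118 + \frac{1}{15 + 2 \cdot 63}\right) \left(-22616 + \left(-114 + 2 \left(-137\right)\right)\right) = \left(1118 + \frac{1}{15 + 126}\right) \left(-22616 - 388\right) = \left(1118 + \frac{1}{141}\right) \left(-22616 - 388\right) = \left(1118 + \frac{1}{141}\right) \left(-23004\right) = \frac{157639}{141} \left(-23004\right) = - \frac{1208775852}{47}$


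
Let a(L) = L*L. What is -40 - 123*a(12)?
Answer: -17752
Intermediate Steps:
a(L) = L²
-40 - 123*a(12) = -40 - 123*12² = -40 - 123*144 = -40 - 17712 = -17752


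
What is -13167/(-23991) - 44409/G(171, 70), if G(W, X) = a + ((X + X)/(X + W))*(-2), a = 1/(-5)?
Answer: 12968164358/397669 ≈ 32610.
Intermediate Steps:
a = -⅕ ≈ -0.20000
G(W, X) = -⅕ - 4*X/(W + X) (G(W, X) = -⅕ + ((X + X)/(X + W))*(-2) = -⅕ + ((2*X)/(W + X))*(-2) = -⅕ + (2*X/(W + X))*(-2) = -⅕ - 4*X/(W + X))
-13167/(-23991) - 44409/G(171, 70) = -13167/(-23991) - 44409*5*(171 + 70)/(-1*171 - 21*70) = -13167*(-1/23991) - 44409*1205/(-171 - 1470) = 399/727 - 44409/((⅕)*(1/241)*(-1641)) = 399/727 - 44409/(-1641/1205) = 399/727 - 44409*(-1205/1641) = 399/727 + 17837615/547 = 12968164358/397669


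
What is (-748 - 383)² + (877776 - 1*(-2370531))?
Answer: 4527468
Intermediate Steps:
(-748 - 383)² + (877776 - 1*(-2370531)) = (-1131)² + (877776 + 2370531) = 1279161 + 3248307 = 4527468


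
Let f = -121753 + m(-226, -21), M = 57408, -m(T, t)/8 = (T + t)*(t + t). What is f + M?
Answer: -147337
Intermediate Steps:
m(T, t) = -16*t*(T + t) (m(T, t) = -8*(T + t)*(t + t) = -8*(T + t)*2*t = -16*t*(T + t))
f = -204745 (f = -121753 - 16*(-21)*(-226 - 21) = -121753 - 16*(-21)*(-247) = -121753 - 82992 = -204745)
f + M = -204745 + 57408 = -147337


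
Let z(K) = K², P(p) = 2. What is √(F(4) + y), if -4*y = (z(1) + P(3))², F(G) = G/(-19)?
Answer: I*√3553/38 ≈ 1.5686*I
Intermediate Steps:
F(G) = -G/19 (F(G) = G*(-1/19) = -G/19)
y = -9/4 (y = -(1² + 2)²/4 = -(1 + 2)²/4 = -¼*3² = -¼*9 = -9/4 ≈ -2.2500)
√(F(4) + y) = √(-1/19*4 - 9/4) = √(-4/19 - 9/4) = √(-187/76) = I*√3553/38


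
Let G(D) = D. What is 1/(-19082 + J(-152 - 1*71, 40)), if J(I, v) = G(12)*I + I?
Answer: -1/21981 ≈ -4.5494e-5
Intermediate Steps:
J(I, v) = 13*I (J(I, v) = 12*I + I = 13*I)
1/(-19082 + J(-152 - 1*71, 40)) = 1/(-19082 + 13*(-152 - 1*71)) = 1/(-19082 + 13*(-152 - 71)) = 1/(-19082 + 13*(-223)) = 1/(-19082 - 2899) = 1/(-21981) = -1/21981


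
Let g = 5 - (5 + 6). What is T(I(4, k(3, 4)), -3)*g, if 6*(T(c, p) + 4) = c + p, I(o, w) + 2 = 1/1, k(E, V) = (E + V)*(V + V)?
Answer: 28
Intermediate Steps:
k(E, V) = 2*V*(E + V) (k(E, V) = (E + V)*(2*V) = 2*V*(E + V))
g = -6 (g = 5 - 1*11 = 5 - 11 = -6)
I(o, w) = -1 (I(o, w) = -2 + 1/1 = -2 + 1 = -1)
T(c, p) = -4 + c/6 + p/6 (T(c, p) = -4 + (c + p)/6 = -4 + (c/6 + p/6) = -4 + c/6 + p/6)
T(I(4, k(3, 4)), -3)*g = (-4 + (⅙)*(-1) + (⅙)*(-3))*(-6) = (-4 - ⅙ - ½)*(-6) = -14/3*(-6) = 28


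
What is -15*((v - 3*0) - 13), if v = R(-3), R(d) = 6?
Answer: 105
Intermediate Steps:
v = 6
-15*((v - 3*0) - 13) = -15*((6 - 3*0) - 13) = -15*((6 + 0) - 13) = -15*(6 - 13) = -15*(-7) = 105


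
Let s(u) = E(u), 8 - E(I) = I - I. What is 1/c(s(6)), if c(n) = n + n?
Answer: 1/16 ≈ 0.062500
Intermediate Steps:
E(I) = 8 (E(I) = 8 - (I - I) = 8 - 1*0 = 8 + 0 = 8)
s(u) = 8
c(n) = 2*n
1/c(s(6)) = 1/(2*8) = 1/16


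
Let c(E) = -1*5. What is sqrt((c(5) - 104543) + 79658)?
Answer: I*sqrt(24890) ≈ 157.77*I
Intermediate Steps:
c(E) = -5
sqrt((c(5) - 104543) + 79658) = sqrt((-5 - 104543) + 79658) = sqrt(-104548 + 79658) = sqrt(-24890) = I*sqrt(24890)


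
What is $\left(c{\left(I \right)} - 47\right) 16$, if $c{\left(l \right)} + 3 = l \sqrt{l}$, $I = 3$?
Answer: $-800 + 48 \sqrt{3} \approx -716.86$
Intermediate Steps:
$c{\left(l \right)} = -3 + l^{\frac{3}{2}}$ ($c{\left(l \right)} = -3 + l \sqrt{l} = -3 + l^{\frac{3}{2}}$)
$\left(c{\left(I \right)} - 47\right) 16 = \left(\left(-3 + 3^{\frac{3}{2}}\right) - 47\right) 16 = \left(\left(-3 + 3 \sqrt{3}\right) - 47\right) 16 = \left(-50 + 3 \sqrt{3}\right) 16 = -800 + 48 \sqrt{3}$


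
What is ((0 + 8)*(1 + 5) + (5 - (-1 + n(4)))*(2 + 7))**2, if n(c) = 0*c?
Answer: 10404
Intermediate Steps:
n(c) = 0
((0 + 8)*(1 + 5) + (5 - (-1 + n(4)))*(2 + 7))**2 = ((0 + 8)*(1 + 5) + (5 - (-1 + 0))*(2 + 7))**2 = (8*6 + (5 - 1*(-1))*9)**2 = (48 + (5 + 1)*9)**2 = (48 + 6*9)**2 = (48 + 54)**2 = 102**2 = 10404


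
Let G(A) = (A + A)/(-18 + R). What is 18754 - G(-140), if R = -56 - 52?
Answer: 168766/9 ≈ 18752.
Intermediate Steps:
R = -108
G(A) = -A/63 (G(A) = (A + A)/(-18 - 108) = (2*A)/(-126) = (2*A)*(-1/126) = -A/63)
18754 - G(-140) = 18754 - (-1)*(-140)/63 = 18754 - 1*20/9 = 18754 - 20/9 = 168766/9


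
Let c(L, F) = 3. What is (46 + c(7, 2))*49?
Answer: 2401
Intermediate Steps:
(46 + c(7, 2))*49 = (46 + 3)*49 = 49*49 = 2401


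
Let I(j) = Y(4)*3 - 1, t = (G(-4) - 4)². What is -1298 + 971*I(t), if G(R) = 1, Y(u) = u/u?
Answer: 644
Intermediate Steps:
Y(u) = 1
t = 9 (t = (1 - 4)² = (-3)² = 9)
I(j) = 2 (I(j) = 1*3 - 1 = 3 - 1 = 2)
-1298 + 971*I(t) = -1298 + 971*2 = -1298 + 1942 = 644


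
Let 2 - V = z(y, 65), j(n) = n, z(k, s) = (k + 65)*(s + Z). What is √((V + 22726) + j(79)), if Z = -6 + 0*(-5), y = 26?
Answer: √17438 ≈ 132.05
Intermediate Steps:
Z = -6 (Z = -6 + 0 = -6)
z(k, s) = (-6 + s)*(65 + k) (z(k, s) = (k + 65)*(s - 6) = (65 + k)*(-6 + s) = (-6 + s)*(65 + k))
V = -5367 (V = 2 - (-390 - 6*26 + 65*65 + 26*65) = 2 - (-390 - 156 + 4225 + 1690) = 2 - 1*5369 = 2 - 5369 = -5367)
√((V + 22726) + j(79)) = √((-5367 + 22726) + 79) = √(17359 + 79) = √17438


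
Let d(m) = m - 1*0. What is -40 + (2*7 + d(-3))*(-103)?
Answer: -1173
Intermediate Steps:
d(m) = m (d(m) = m + 0 = m)
-40 + (2*7 + d(-3))*(-103) = -40 + (2*7 - 3)*(-103) = -40 + (14 - 3)*(-103) = -40 + 11*(-103) = -40 - 1133 = -1173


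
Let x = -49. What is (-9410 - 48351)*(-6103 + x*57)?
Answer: 513841856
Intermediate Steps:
(-9410 - 48351)*(-6103 + x*57) = (-9410 - 48351)*(-6103 - 49*57) = -57761*(-6103 - 2793) = -57761*(-8896) = 513841856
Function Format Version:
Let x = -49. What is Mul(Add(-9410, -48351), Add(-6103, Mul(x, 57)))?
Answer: 513841856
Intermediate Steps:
Mul(Add(-9410, -48351), Add(-6103, Mul(x, 57))) = Mul(Add(-9410, -48351), Add(-6103, Mul(-49, 57))) = Mul(-57761, Add(-6103, -2793)) = Mul(-57761, -8896) = 513841856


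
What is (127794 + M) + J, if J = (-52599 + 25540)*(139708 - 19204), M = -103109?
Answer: -3260693051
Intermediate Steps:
J = -3260717736 (J = -27059*120504 = -3260717736)
(127794 + M) + J = (127794 - 103109) - 3260717736 = 24685 - 3260717736 = -3260693051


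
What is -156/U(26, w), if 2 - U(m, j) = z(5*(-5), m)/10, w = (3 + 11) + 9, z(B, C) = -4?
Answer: -65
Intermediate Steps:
w = 23 (w = 14 + 9 = 23)
U(m, j) = 12/5 (U(m, j) = 2 - (-4)/10 = 2 - 1*(-2/5) = 2 + 2/5 = 12/5)
-156/U(26, w) = -156/12/5 = -156*5/12 = -65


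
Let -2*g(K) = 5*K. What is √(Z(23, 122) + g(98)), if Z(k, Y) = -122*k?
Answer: 3*I*√339 ≈ 55.236*I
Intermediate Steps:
g(K) = -5*K/2
√(Z(23, 122) + g(98)) = √(-122*23 - 5/2*98) = √(-2806 - 245) = √(-3051) = 3*I*√339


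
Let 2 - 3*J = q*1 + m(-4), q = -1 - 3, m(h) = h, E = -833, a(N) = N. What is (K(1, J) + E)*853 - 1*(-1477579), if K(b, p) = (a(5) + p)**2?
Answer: 7436395/9 ≈ 8.2627e+5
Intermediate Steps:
q = -4
J = 10/3 (J = 2/3 - (-4*1 - 4)/3 = 2/3 - (-4 - 4)/3 = 2/3 - 1/3*(-8) = 2/3 + 8/3 = 10/3 ≈ 3.3333)
K(b, p) = (5 + p)**2
(K(1, J) + E)*853 - 1*(-1477579) = ((5 + 10/3)**2 - 833)*853 - 1*(-1477579) = ((25/3)**2 - 833)*853 + 1477579 = (625/9 - 833)*853 + 1477579 = -6872/9*853 + 1477579 = -5861816/9 + 1477579 = 7436395/9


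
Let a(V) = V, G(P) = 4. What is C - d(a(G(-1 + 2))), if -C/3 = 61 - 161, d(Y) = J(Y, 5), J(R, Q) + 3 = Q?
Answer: 298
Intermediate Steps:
J(R, Q) = -3 + Q
d(Y) = 2 (d(Y) = -3 + 5 = 2)
C = 300 (C = -3*(61 - 161) = -3*(-100) = 300)
C - d(a(G(-1 + 2))) = 300 - 1*2 = 300 - 2 = 298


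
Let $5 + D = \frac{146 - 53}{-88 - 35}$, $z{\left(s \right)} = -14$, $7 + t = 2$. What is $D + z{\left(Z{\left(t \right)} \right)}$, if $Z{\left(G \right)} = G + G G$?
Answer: $- \frac{810}{41} \approx -19.756$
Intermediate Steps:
$t = -5$ ($t = -7 + 2 = -5$)
$Z{\left(G \right)} = G + G^{2}$
$D = - \frac{236}{41}$ ($D = -5 + \frac{146 - 53}{-88 - 35} = -5 + \frac{93}{-123} = -5 + 93 \left(- \frac{1}{123}\right) = -5 - \frac{31}{41} = - \frac{236}{41} \approx -5.7561$)
$D + z{\left(Z{\left(t \right)} \right)} = - \frac{236}{41} - 14 = - \frac{810}{41}$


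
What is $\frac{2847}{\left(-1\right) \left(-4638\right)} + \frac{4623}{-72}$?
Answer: $- \frac{1179805}{18552} \approx -63.594$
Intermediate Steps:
$\frac{2847}{\left(-1\right) \left(-4638\right)} + \frac{4623}{-72} = \frac{2847}{4638} + 4623 \left(- \frac{1}{72}\right) = 2847 \cdot \frac{1}{4638} - \frac{1541}{24} = \frac{949}{1546} - \frac{1541}{24} = - \frac{1179805}{18552}$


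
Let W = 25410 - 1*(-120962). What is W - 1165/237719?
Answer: 34795404303/237719 ≈ 1.4637e+5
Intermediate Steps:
W = 146372 (W = 25410 + 120962 = 146372)
W - 1165/237719 = 146372 - 1165/237719 = 34795404303/237719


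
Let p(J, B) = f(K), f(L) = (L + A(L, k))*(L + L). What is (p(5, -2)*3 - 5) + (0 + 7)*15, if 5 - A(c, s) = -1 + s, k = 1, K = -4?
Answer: 76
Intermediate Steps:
A(c, s) = 6 - s (A(c, s) = 5 - (-1 + s) = 5 + (1 - s) = 6 - s)
f(L) = 2*L*(5 + L) (f(L) = (L + (6 - 1*1))*(L + L) = (L + (6 - 1))*(2*L) = (L + 5)*(2*L) = (5 + L)*(2*L) = 2*L*(5 + L))
p(J, B) = -8 (p(J, B) = 2*(-4)*(5 - 4) = 2*(-4)*1 = -8)
(p(5, -2)*3 - 5) + (0 + 7)*15 = (-8*3 - 5) + (0 + 7)*15 = (-24 - 5) + 7*15 = -29 + 105 = 76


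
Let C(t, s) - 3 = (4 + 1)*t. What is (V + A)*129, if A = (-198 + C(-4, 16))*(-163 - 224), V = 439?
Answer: 10790076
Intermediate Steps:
C(t, s) = 3 + 5*t (C(t, s) = 3 + (4 + 1)*t = 3 + 5*t)
A = 83205 (A = (-198 + (3 + 5*(-4)))*(-163 - 224) = (-198 + (3 - 20))*(-387) = (-198 - 17)*(-387) = -215*(-387) = 83205)
(V + A)*129 = (439 + 83205)*129 = 83644*129 = 10790076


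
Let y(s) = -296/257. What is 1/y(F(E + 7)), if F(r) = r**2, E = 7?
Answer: -257/296 ≈ -0.86824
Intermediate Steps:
y(s) = -296/257 (y(s) = -296*1/257 = -296/257)
1/y(F(E + 7)) = 1/(-296/257) = -257/296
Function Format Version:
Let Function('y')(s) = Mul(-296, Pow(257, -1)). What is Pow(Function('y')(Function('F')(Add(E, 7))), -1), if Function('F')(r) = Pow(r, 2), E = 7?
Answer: Rational(-257, 296) ≈ -0.86824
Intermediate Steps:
Function('y')(s) = Rational(-296, 257) (Function('y')(s) = Mul(-296, Rational(1, 257)) = Rational(-296, 257))
Pow(Function('y')(Function('F')(Add(E, 7))), -1) = Pow(Rational(-296, 257), -1) = Rational(-257, 296)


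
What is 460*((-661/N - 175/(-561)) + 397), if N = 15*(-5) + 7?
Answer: 105038815/561 ≈ 1.8724e+5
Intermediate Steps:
N = -68 (N = -75 + 7 = -68)
460*((-661/N - 175/(-561)) + 397) = 460*((-661/(-68) - 175/(-561)) + 397) = 460*((-661*(-1/68) - 175*(-1/561)) + 397) = 460*((661/68 + 175/561) + 397) = 460*(22513/2244 + 397) = 460*(913381/2244) = 105038815/561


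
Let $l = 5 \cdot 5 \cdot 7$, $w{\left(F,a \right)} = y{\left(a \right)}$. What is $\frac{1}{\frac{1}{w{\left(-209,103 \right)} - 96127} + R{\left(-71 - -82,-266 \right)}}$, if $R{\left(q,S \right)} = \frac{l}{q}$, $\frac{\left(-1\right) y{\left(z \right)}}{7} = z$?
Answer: $\frac{1065328}{16948389} \approx 0.062857$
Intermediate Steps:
$y{\left(z \right)} = - 7 z$
$w{\left(F,a \right)} = - 7 a$
$l = 175$ ($l = 25 \cdot 7 = 175$)
$R{\left(q,S \right)} = \frac{175}{q}$
$\frac{1}{\frac{1}{w{\left(-209,103 \right)} - 96127} + R{\left(-71 - -82,-266 \right)}} = \frac{1}{\frac{1}{\left(-7\right) 103 - 96127} + \frac{175}{-71 - -82}} = \frac{1}{\frac{1}{-721 - 96127} + \frac{175}{-71 + 82}} = \frac{1}{\frac{1}{-721 - 96127} + \frac{175}{11}} = \frac{1}{\frac{1}{-96848} + 175 \cdot \frac{1}{11}} = \frac{1}{- \frac{1}{96848} + \frac{175}{11}} = \frac{1}{\frac{16948389}{1065328}} = \frac{1065328}{16948389}$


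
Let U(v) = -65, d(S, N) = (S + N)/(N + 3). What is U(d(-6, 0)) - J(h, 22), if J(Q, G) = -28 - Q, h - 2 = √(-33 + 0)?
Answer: -35 + I*√33 ≈ -35.0 + 5.7446*I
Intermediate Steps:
d(S, N) = (N + S)/(3 + N)
h = 2 + I*√33 (h = 2 + √(-33 + 0) = 2 + √(-33) = 2 + I*√33 ≈ 2.0 + 5.7446*I)
U(d(-6, 0)) - J(h, 22) = -65 - (-28 - (2 + I*√33)) = -65 - (-28 + (-2 - I*√33)) = -65 - (-30 - I*√33) = -65 + (30 + I*√33) = -35 + I*√33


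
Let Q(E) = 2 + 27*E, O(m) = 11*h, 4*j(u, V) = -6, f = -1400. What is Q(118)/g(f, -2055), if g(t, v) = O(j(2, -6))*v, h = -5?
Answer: 3188/113025 ≈ 0.028206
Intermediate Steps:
j(u, V) = -3/2 (j(u, V) = (¼)*(-6) = -3/2)
O(m) = -55 (O(m) = 11*(-5) = -55)
g(t, v) = -55*v
Q(118)/g(f, -2055) = (2 + 27*118)/((-55*(-2055))) = (2 + 3186)/113025 = 3188*(1/113025) = 3188/113025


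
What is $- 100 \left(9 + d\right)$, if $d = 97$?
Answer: $-10600$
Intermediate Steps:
$- 100 \left(9 + d\right) = - 100 \left(9 + 97\right) = \left(-100\right) 106 = -10600$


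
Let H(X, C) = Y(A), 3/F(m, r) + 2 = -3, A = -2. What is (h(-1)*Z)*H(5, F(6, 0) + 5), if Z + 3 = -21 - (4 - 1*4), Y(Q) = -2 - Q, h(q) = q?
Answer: 0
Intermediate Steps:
F(m, r) = -⅗ (F(m, r) = 3/(-2 - 3) = 3/(-5) = 3*(-⅕) = -⅗)
H(X, C) = 0 (H(X, C) = -2 - 1*(-2) = -2 + 2 = 0)
Z = -24 (Z = -3 + (-21 - (4 - 1*4)) = -3 + (-21 - (4 - 4)) = -3 + (-21 - 1*0) = -3 + (-21 + 0) = -3 - 21 = -24)
(h(-1)*Z)*H(5, F(6, 0) + 5) = -1*(-24)*0 = 24*0 = 0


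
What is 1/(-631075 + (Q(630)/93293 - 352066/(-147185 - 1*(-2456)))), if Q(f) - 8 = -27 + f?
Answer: -1038630969/655451505398386 ≈ -1.5846e-6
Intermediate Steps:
Q(f) = -19 + f (Q(f) = 8 + (-27 + f) = -19 + f)
1/(-631075 + (Q(630)/93293 - 352066/(-147185 - 1*(-2456)))) = 1/(-631075 + ((-19 + 630)/93293 - 352066/(-147185 - 1*(-2456)))) = 1/(-631075 + (611*(1/93293) - 352066/(-147185 + 2456))) = 1/(-631075 + (611/93293 - 352066/(-144729))) = 1/(-631075 + (611/93293 - 352066*(-1/144729))) = 1/(-631075 + (611/93293 + 27082/11133)) = 1/(-631075 + 2533363289/1038630969) = 1/(-655451505398386/1038630969) = -1038630969/655451505398386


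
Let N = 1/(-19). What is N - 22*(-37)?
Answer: 15465/19 ≈ 813.95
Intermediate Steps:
N = -1/19 ≈ -0.052632
N - 22*(-37) = -1/19 - 22*(-37) = -1/19 + 814 = 15465/19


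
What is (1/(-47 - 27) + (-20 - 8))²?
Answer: 4297329/5476 ≈ 784.76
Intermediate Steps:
(1/(-47 - 27) + (-20 - 8))² = (1/(-74) - 28)² = (-1/74 - 28)² = (-2073/74)² = 4297329/5476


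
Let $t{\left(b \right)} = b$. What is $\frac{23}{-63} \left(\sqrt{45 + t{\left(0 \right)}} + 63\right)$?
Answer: $-23 - \frac{23 \sqrt{5}}{21} \approx -25.449$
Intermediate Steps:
$\frac{23}{-63} \left(\sqrt{45 + t{\left(0 \right)}} + 63\right) = \frac{23}{-63} \left(\sqrt{45 + 0} + 63\right) = 23 \left(- \frac{1}{63}\right) \left(\sqrt{45} + 63\right) = - \frac{23 \left(3 \sqrt{5} + 63\right)}{63} = - \frac{23 \left(63 + 3 \sqrt{5}\right)}{63} = -23 - \frac{23 \sqrt{5}}{21}$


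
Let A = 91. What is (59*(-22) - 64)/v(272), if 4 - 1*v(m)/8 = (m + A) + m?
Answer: 681/2524 ≈ 0.26981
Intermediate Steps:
v(m) = -696 - 16*m (v(m) = 32 - 8*((m + 91) + m) = 32 - 8*((91 + m) + m) = 32 - 8*(91 + 2*m) = 32 + (-728 - 16*m) = -696 - 16*m)
(59*(-22) - 64)/v(272) = (59*(-22) - 64)/(-696 - 16*272) = (-1298 - 64)/(-696 - 4352) = -1362/(-5048) = -1362*(-1/5048) = 681/2524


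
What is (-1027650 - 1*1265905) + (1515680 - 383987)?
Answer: -1161862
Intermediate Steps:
(-1027650 - 1*1265905) + (1515680 - 383987) = (-1027650 - 1265905) + 1131693 = -2293555 + 1131693 = -1161862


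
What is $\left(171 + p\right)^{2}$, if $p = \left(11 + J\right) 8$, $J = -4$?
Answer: $51529$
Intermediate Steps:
$p = 56$ ($p = \left(11 - 4\right) 8 = 7 \cdot 8 = 56$)
$\left(171 + p\right)^{2} = \left(171 + 56\right)^{2} = 227^{2} = 51529$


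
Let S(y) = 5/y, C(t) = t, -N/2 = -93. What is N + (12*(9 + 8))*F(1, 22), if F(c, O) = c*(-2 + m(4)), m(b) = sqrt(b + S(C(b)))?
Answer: -222 + 102*sqrt(21) ≈ 245.42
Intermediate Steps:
N = 186 (N = -2*(-93) = 186)
m(b) = sqrt(b + 5/b)
F(c, O) = c*(-2 + sqrt(21)/2) (F(c, O) = c*(-2 + sqrt(4 + 5/4)) = c*(-2 + sqrt(21/4)) = c*(-2 + sqrt(21)/2))
N + (12*(9 + 8))*F(1, 22) = 186 + (12*(9 + 8))*((1/2)*1*(-4 + sqrt(21))) = 186 + (12*17)*(-2 + sqrt(21)/2) = 186 + 204*(-2 + sqrt(21)/2) = 186 + (-408 + 102*sqrt(21)) = -222 + 102*sqrt(21)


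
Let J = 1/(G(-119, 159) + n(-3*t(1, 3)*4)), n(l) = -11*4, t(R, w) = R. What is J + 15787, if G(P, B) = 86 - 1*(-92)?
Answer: 2115459/134 ≈ 15787.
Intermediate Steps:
n(l) = -44
G(P, B) = 178 (G(P, B) = 86 + 92 = 178)
J = 1/134 (J = 1/(178 - 44) = 1/134 ≈ 0.0074627)
J + 15787 = 1/134 + 15787 = 2115459/134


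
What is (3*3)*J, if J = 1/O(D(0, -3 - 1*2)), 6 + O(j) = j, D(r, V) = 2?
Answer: -9/4 ≈ -2.2500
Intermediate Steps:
O(j) = -6 + j
J = -1/4 (J = 1/(-6 + 2) = 1/(-4) = -1/4 ≈ -0.25000)
(3*3)*J = (3*3)*(-1/4) = 9*(-1/4) = -9/4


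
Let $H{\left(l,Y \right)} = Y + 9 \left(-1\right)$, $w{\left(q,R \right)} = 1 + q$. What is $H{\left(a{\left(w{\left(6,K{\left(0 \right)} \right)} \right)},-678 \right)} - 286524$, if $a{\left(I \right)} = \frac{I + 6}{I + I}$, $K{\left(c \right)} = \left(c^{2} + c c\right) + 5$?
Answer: $-287211$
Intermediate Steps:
$K{\left(c \right)} = 5 + 2 c^{2}$ ($K{\left(c \right)} = \left(c^{2} + c^{2}\right) + 5 = 2 c^{2} + 5 = 5 + 2 c^{2}$)
$a{\left(I \right)} = \frac{6 + I}{2 I}$
$H{\left(l,Y \right)} = -9 + Y$ ($H{\left(l,Y \right)} = Y - 9 = -9 + Y$)
$H{\left(a{\left(w{\left(6,K{\left(0 \right)} \right)} \right)},-678 \right)} - 286524 = \left(-9 - 678\right) - 286524 = -687 - 286524 = -287211$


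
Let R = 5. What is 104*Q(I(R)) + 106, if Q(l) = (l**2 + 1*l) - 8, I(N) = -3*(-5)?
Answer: 24234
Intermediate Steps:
I(N) = 15
Q(l) = -8 + l + l**2 (Q(l) = (l**2 + l) - 8 = (l + l**2) - 8 = -8 + l + l**2)
104*Q(I(R)) + 106 = 104*(-8 + 15 + 15**2) + 106 = 104*(-8 + 15 + 225) + 106 = 104*232 + 106 = 24128 + 106 = 24234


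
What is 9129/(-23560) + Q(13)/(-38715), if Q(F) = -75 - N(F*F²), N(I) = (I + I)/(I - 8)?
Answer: -30787404391/79865700024 ≈ -0.38549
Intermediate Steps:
N(I) = 2*I/(-8 + I) (N(I) = (2*I)/(-8 + I) = 2*I/(-8 + I))
Q(F) = -75 - 2*F³/(-8 + F³) (Q(F) = -75 - 2*F*F²/(-8 + F*F²) = -75 - 2*F³/(-8 + F³))
9129/(-23560) + Q(13)/(-38715) = 9129/(-23560) + ((600 - 77*13³)/(-8 + 13³))/(-38715) = 9129*(-1/23560) + ((600 - 77*2197)/(-8 + 2197))*(-1/38715) = -9129/23560 + ((600 - 169169)/2189)*(-1/38715) = -9129/23560 + ((1/2189)*(-168569))*(-1/38715) = -9129/23560 - 168569/2189*(-1/38715) = -9129/23560 + 168569/84747135 = -30787404391/79865700024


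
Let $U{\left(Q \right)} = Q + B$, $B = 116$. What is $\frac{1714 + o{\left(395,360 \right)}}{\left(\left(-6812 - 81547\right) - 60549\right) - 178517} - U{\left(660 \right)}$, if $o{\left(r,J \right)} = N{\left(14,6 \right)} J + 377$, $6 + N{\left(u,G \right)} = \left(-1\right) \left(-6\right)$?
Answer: $- \frac{254083891}{327425} \approx -776.01$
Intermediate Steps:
$N{\left(u,G \right)} = 0$ ($N{\left(u,G \right)} = -6 - -6 = -6 + 6 = 0$)
$o{\left(r,J \right)} = 377$ ($o{\left(r,J \right)} = 0 J + 377 = 0 + 377 = 377$)
$U{\left(Q \right)} = 116 + Q$ ($U{\left(Q \right)} = Q + 116 = 116 + Q$)
$\frac{1714 + o{\left(395,360 \right)}}{\left(\left(-6812 - 81547\right) - 60549\right) - 178517} - U{\left(660 \right)} = \frac{1714 + 377}{\left(\left(-6812 - 81547\right) - 60549\right) - 178517} - \left(116 + 660\right) = \frac{2091}{\left(-88359 - 60549\right) - 178517} - 776 = \frac{2091}{-148908 - 178517} - 776 = \frac{2091}{-327425} - 776 = 2091 \left(- \frac{1}{327425}\right) - 776 = - \frac{2091}{327425} - 776 = - \frac{254083891}{327425}$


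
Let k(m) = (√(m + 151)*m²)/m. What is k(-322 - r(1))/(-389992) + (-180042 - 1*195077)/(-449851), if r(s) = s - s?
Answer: 375119/449851 + 483*I*√19/194996 ≈ 0.83387 + 0.010797*I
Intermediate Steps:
r(s) = 0
k(m) = m*√(151 + m) (k(m) = (√(151 + m)*m²)/m = (m²*√(151 + m))/m = m*√(151 + m))
k(-322 - r(1))/(-389992) + (-180042 - 1*195077)/(-449851) = ((-322 - 1*0)*√(151 + (-322 - 1*0)))/(-389992) + (-180042 - 1*195077)/(-449851) = ((-322 + 0)*√(151 + (-322 + 0)))*(-1/389992) + (-180042 - 195077)*(-1/449851) = -322*√(151 - 322)*(-1/389992) - 375119*(-1/449851) = -966*I*√19*(-1/389992) + 375119/449851 = 483*I*√19/194996 + 375119/449851 = 375119/449851 + 483*I*√19/194996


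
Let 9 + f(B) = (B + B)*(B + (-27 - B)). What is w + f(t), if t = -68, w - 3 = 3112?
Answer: 6778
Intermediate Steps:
w = 3115 (w = 3 + 3112 = 3115)
f(B) = -9 - 54*B (f(B) = -9 + (B + B)*(B + (-27 - B)) = -9 + (2*B)*(-27) = -9 - 54*B)
w + f(t) = 3115 + (-9 - 54*(-68)) = 3115 + (-9 + 3672) = 3115 + 3663 = 6778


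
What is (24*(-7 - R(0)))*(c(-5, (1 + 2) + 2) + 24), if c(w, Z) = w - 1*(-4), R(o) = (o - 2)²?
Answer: -6072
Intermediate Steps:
R(o) = (-2 + o)²
c(w, Z) = 4 + w (c(w, Z) = w + 4 = 4 + w)
(24*(-7 - R(0)))*(c(-5, (1 + 2) + 2) + 24) = (24*(-7 - (-2 + 0)²))*((4 - 5) + 24) = (24*(-7 - 1*(-2)²))*(-1 + 24) = (24*(-7 - 1*4))*23 = (24*(-7 - 4))*23 = (24*(-11))*23 = -264*23 = -6072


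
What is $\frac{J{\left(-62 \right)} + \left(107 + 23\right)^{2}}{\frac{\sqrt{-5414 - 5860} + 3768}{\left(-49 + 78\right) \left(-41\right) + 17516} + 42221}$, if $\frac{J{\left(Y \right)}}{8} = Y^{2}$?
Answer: $\frac{536321006701081140}{475197955970232499} - \frac{778014204 i \sqrt{11274}}{475197955970232499} \approx 1.1286 - 1.7384 \cdot 10^{-7} i$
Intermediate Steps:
$J{\left(Y \right)} = 8 Y^{2}$
$\frac{J{\left(-62 \right)} + \left(107 + 23\right)^{2}}{\frac{\sqrt{-5414 - 5860} + 3768}{\left(-49 + 78\right) \left(-41\right) + 17516} + 42221} = \frac{8 \left(-62\right)^{2} + \left(107 + 23\right)^{2}}{\frac{\sqrt{-5414 - 5860} + 3768}{\left(-49 + 78\right) \left(-41\right) + 17516} + 42221} = \frac{8 \cdot 3844 + 130^{2}}{\frac{\sqrt{-11274} + 3768}{29 \left(-41\right) + 17516} + 42221} = \frac{30752 + 16900}{\frac{i \sqrt{11274} + 3768}{-1189 + 17516} + 42221} = \frac{47652}{\frac{3768 + i \sqrt{11274}}{16327} + 42221} = \frac{47652}{\left(3768 + i \sqrt{11274}\right) \frac{1}{16327} + 42221} = \frac{47652}{\left(\frac{3768}{16327} + \frac{i \sqrt{11274}}{16327}\right) + 42221} = \frac{47652}{\frac{689346035}{16327} + \frac{i \sqrt{11274}}{16327}}$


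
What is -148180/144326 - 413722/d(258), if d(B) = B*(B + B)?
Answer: -19859437103/4803457932 ≈ -4.1344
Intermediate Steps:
d(B) = 2*B² (d(B) = B*(2*B) = 2*B²)
-148180/144326 - 413722/d(258) = -148180/144326 - 413722/(2*258²) = -148180*1/144326 - 413722/(2*66564) = -74090/72163 - 413722/133128 = -74090/72163 - 413722*1/133128 = -74090/72163 - 206861/66564 = -19859437103/4803457932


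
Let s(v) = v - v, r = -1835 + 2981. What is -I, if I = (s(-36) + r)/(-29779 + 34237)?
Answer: -191/743 ≈ -0.25707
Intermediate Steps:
r = 1146
s(v) = 0
I = 191/743 (I = (0 + 1146)/(-29779 + 34237) = 1146/4458 = 1146*(1/4458) = 191/743 ≈ 0.25707)
-I = -1*191/743 = -191/743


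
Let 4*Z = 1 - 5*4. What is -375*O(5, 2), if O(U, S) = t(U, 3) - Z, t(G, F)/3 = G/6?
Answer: -10875/4 ≈ -2718.8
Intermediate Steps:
t(G, F) = G/2 (t(G, F) = 3*(G/6) = G/2)
Z = -19/4 (Z = (1 - 5*4)/4 = (1 - 20)/4 = (¼)*(-19) = -19/4 ≈ -4.7500)
O(U, S) = 19/4 + U/2 (O(U, S) = U/2 - 1*(-19/4) = U/2 + 19/4 = 19/4 + U/2)
-375*O(5, 2) = -375*(19/4 + (½)*5) = -375*(19/4 + 5/2) = -375*29/4 = -10875/4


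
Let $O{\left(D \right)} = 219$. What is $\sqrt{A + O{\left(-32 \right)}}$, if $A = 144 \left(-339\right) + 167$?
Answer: $i \sqrt{48430} \approx 220.07 i$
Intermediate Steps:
$A = -48649$ ($A = -48816 + 167 = -48649$)
$\sqrt{A + O{\left(-32 \right)}} = \sqrt{-48649 + 219} = \sqrt{-48430} = i \sqrt{48430}$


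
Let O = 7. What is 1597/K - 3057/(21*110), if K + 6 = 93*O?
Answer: 114487/99330 ≈ 1.1526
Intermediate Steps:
K = 645 (K = -6 + 93*7 = -6 + 651 = 645)
1597/K - 3057/(21*110) = 1597/645 - 3057/(21*110) = 1597*(1/645) - 3057/2310 = 1597/645 - 3057*1/2310 = 1597/645 - 1019/770 = 114487/99330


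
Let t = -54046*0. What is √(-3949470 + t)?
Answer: 3*I*√438830 ≈ 1987.3*I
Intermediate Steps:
t = 0 (t = -443*0 = 0)
√(-3949470 + t) = √(-3949470 + 0) = √(-3949470) = 3*I*√438830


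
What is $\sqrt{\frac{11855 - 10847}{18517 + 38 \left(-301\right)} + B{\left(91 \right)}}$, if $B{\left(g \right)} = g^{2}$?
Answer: $\frac{\sqrt{414986603353}}{7079} \approx 91.001$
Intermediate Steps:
$\sqrt{\frac{11855 - 10847}{18517 + 38 \left(-301\right)} + B{\left(91 \right)}} = \sqrt{\frac{11855 - 10847}{18517 + 38 \left(-301\right)} + 91^{2}} = \sqrt{\frac{1008}{18517 - 11438} + 8281} = \sqrt{\frac{1008}{7079} + 8281} = \sqrt{\frac{58622207}{7079}} = \frac{\sqrt{414986603353}}{7079}$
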